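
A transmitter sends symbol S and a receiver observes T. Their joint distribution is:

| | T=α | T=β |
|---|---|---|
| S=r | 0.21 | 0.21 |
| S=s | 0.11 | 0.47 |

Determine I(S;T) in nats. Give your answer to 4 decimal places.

Marginals: p(S) = (0.4200, 0.5800), p(T) = (0.3200, 0.6800).
I(S;T) = Σ p(x,y)·ln[p(x,y)/(p(x)p(y))].
  (r,α): 0.21·ln(1.5625) = 0.09372
  (r,β): 0.21·ln(0.7353) = -0.06457
  (s,α): 0.11·ln(0.5927) = -0.05754
  (s,β): 0.47·ln(1.1917) = 0.08242
Sum = 0.0540 nats.

0.0540 nats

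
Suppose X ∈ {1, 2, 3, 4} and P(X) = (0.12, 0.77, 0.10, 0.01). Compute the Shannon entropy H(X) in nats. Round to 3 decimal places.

H(X) = −Σ p·ln p.
  −(0.12)·ln(0.12) = 0.2544
  −(0.77)·ln(0.77) = 0.2013
  −(0.10)·ln(0.10) = 0.2303
  −(0.01)·ln(0.01) = 0.0461
Sum: 0.2544 + 0.2013 + 0.2303 + 0.0461 = 0.732 nats.

0.732 nats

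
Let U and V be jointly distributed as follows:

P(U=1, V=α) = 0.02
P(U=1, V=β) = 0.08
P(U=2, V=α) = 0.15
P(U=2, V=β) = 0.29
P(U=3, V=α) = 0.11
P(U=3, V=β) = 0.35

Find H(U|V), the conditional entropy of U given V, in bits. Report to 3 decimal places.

1.358 bits

Chain rule: H(U|V) = H(U,V) − H(V).
Marginals: p(U) = (0.1000, 0.4400, 0.4600), p(V) = (0.2800, 0.7200).
H(U,V) = 2.2132 bits; H(V) = 0.8555 bits.
H(U|V) = 2.2132 − 0.8555 = 1.358 bits.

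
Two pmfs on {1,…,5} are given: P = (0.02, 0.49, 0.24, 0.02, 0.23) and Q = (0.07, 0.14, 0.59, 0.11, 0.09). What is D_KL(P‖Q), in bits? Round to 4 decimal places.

0.8002 bits

D(P‖Q) = Σ p·log₂(p/q).
  0.02·log₂(0.02/0.07) = -0.03615
  0.49·log₂(0.49/0.14) = 0.88560
  0.24·log₂(0.24/0.59) = -0.31144
  0.02·log₂(0.02/0.11) = -0.04919
  0.23·log₂(0.23/0.09) = 0.31134
D(P‖Q) = 0.8002 bits.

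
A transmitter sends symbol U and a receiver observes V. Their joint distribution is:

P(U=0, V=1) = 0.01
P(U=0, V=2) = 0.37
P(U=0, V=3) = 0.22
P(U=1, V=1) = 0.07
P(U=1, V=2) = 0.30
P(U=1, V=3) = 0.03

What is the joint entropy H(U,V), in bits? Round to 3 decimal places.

2.019 bits

H(U,V) = −Σ p(x,y)·log₂ p(x,y) over all 6 cells.
  cell (0,1): −0.01·log₂0.01 = 0.0664
  cell (0,2): −0.37·log₂0.37 = 0.5307
  cell (0,3): −0.22·log₂0.22 = 0.4806
  cell (1,1): −0.07·log₂0.07 = 0.2686
  cell (1,2): −0.30·log₂0.30 = 0.5211
  cell (1,3): −0.03·log₂0.03 = 0.1518
Sum = 2.019 bits.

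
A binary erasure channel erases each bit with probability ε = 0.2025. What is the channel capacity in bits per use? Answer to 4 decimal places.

0.7975 bits

Binary erasure channel: capacity C = 1 − ε.
C = 1 − 0.2025 = 0.7975 bits per channel use.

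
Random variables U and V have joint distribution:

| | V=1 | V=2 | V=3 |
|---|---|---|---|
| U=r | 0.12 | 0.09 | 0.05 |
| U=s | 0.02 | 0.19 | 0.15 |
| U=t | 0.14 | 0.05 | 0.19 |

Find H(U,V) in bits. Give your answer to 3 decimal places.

2.943 bits

H(U,V) = −Σ p(x,y)·log₂ p(x,y) over all 9 cells.
  cell (r,1): −0.12·log₂0.12 = 0.3671
  cell (r,2): −0.09·log₂0.09 = 0.3127
  cell (r,3): −0.05·log₂0.05 = 0.2161
  cell (s,1): −0.02·log₂0.02 = 0.1129
  cell (s,2): −0.19·log₂0.19 = 0.4552
  cell (s,3): −0.15·log₂0.15 = 0.4105
  cell (t,1): −0.14·log₂0.14 = 0.3971
  cell (t,2): −0.05·log₂0.05 = 0.2161
  cell (t,3): −0.19·log₂0.19 = 0.4552
Sum = 2.943 bits.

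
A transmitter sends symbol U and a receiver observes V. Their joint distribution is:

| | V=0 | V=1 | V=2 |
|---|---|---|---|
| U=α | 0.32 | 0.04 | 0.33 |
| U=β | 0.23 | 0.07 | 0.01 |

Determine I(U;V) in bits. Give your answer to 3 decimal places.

Marginals: p(U) = (0.6900, 0.3100), p(V) = (0.5500, 0.1100, 0.3400).
I(U;V) = Σ p(x,y)·log₂[p(x,y)/(p(x)p(y))].
  (α,0): 0.32·log₂(0.8432) = -0.0787
  (α,1): 0.04·log₂(0.5270) = -0.0370
  (α,2): 0.33·log₂(1.4066) = 0.1624
  (β,0): 0.23·log₂(1.3490) = 0.0993
  (β,1): 0.07·log₂(2.0528) = 0.0726
  (β,2): 0.01·log₂(0.0949) = -0.0340
Sum = 0.185 bits.

0.185 bits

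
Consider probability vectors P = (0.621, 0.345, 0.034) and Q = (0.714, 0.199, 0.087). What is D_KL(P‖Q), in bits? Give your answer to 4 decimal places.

D(P‖Q) = Σ p·log₂(p/q).
  0.621·log₂(0.621/0.714) = -0.12503
  0.345·log₂(0.345/0.199) = 0.27387
  0.034·log₂(0.034/0.087) = -0.04609
D(P‖Q) = 0.1028 bits.

0.1028 bits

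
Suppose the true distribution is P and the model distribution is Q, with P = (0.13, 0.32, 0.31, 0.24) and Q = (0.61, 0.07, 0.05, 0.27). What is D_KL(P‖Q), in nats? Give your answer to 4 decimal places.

0.8227 nats

D(P‖Q) = Σ p·ln(p/q).
  0.13·ln(0.13/0.61) = -0.20097
  0.32·ln(0.32/0.07) = 0.48634
  0.31·ln(0.31/0.05) = 0.56561
  0.24·ln(0.24/0.27) = -0.02827
D(P‖Q) = 0.8227 nats.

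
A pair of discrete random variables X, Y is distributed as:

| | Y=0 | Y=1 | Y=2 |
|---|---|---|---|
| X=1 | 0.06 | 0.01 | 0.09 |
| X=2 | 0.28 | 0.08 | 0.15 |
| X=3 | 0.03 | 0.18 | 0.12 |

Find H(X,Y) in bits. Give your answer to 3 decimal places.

2.803 bits

H(X,Y) = −Σ p(x,y)·log₂ p(x,y) over all 9 cells.
  cell (1,0): −0.06·log₂0.06 = 0.2435
  cell (1,1): −0.01·log₂0.01 = 0.0664
  cell (1,2): −0.09·log₂0.09 = 0.3127
  cell (2,0): −0.28·log₂0.28 = 0.5142
  cell (2,1): −0.08·log₂0.08 = 0.2915
  cell (2,2): −0.15·log₂0.15 = 0.4105
  cell (3,0): −0.03·log₂0.03 = 0.1518
  cell (3,1): −0.18·log₂0.18 = 0.4453
  cell (3,2): −0.12·log₂0.12 = 0.3671
Sum = 2.803 bits.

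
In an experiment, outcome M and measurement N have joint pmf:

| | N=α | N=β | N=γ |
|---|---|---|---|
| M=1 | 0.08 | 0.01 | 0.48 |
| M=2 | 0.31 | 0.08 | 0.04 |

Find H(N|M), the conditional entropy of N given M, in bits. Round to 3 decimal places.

Chain rule: H(N|M) = H(M,N) − H(M).
Marginals: p(M) = (0.5700, 0.4300), p(N) = (0.3900, 0.0900, 0.5200).
H(M,N) = 1.8673 bits; H(M) = 0.9858 bits.
H(N|M) = 1.8673 − 0.9858 = 0.881 bits.

0.881 bits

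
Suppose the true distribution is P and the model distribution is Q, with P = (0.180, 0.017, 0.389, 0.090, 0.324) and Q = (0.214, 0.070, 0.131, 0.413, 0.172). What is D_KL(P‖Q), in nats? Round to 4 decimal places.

D(P‖Q) = Σ p·ln(p/q).
  0.180·ln(0.180/0.214) = -0.03114
  0.017·ln(0.017/0.070) = -0.02406
  0.389·ln(0.389/0.131) = 0.42338
  0.090·ln(0.090/0.413) = -0.13713
  0.324·ln(0.324/0.172) = 0.20517
D(P‖Q) = 0.4362 nats.

0.4362 nats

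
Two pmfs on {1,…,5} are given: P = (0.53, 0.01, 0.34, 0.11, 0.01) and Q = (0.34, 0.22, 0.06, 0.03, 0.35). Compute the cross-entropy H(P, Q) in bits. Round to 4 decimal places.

H(P,Q) = −Σ p·log₂ q.
  −0.53·log₂(0.34) = 0.82489
  −0.01·log₂(0.22) = 0.02184
  −0.34·log₂(0.06) = 1.38002
  −0.11·log₂(0.03) = 0.55648
  −0.01·log₂(0.35) = 0.01515
H(P,Q) = 2.7984 bits.

2.7984 bits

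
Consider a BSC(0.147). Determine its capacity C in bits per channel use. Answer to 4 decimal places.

0.3977 bits

Binary symmetric channel: C = 1 − h₂(ε) where h₂ is the binary entropy function.
h₂(0.147) = −0.147·log₂0.147 − 0.853·log₂0.853 = 0.6023.
C = 1 − 0.6023 = 0.3977 bits per channel use.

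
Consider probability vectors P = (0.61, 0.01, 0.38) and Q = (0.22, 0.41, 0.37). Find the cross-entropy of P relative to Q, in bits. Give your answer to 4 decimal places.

H(P,Q) = −Σ p·log₂ q.
  −0.61·log₂(0.22) = 1.33250
  −0.01·log₂(0.41) = 0.01286
  −0.38·log₂(0.37) = 0.54507
H(P,Q) = 1.8904 bits.

1.8904 bits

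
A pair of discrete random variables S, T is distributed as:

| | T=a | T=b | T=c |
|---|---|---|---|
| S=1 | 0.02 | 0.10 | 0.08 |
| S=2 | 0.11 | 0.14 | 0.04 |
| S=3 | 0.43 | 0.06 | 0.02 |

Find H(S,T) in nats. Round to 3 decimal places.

1.767 nats

H(S,T) = −Σ p(x,y)·ln p(x,y) over all 9 cells.
  cell (1,a): −0.02·ln0.02 = 0.0782
  cell (1,b): −0.10·ln0.10 = 0.2303
  cell (1,c): −0.08·ln0.08 = 0.2021
  cell (2,a): −0.11·ln0.11 = 0.2428
  cell (2,b): −0.14·ln0.14 = 0.2753
  cell (2,c): −0.04·ln0.04 = 0.1288
  cell (3,a): −0.43·ln0.43 = 0.3629
  cell (3,b): −0.06·ln0.06 = 0.1688
  cell (3,c): −0.02·ln0.02 = 0.0782
Sum = 1.767 nats.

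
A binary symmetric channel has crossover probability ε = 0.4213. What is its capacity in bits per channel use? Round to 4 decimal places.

0.0179 bits

Binary symmetric channel: C = 1 − h₂(ε) where h₂ is the binary entropy function.
h₂(0.4213) = −0.4213·log₂0.4213 − 0.5787·log₂0.5787 = 0.9821.
C = 1 − 0.9821 = 0.0179 bits per channel use.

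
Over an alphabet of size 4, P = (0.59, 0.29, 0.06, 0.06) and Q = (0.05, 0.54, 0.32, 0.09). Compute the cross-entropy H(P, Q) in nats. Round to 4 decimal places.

H(P,Q) = −Σ p·ln q.
  −0.59·ln(0.05) = 1.76748
  −0.29·ln(0.54) = 0.17869
  −0.06·ln(0.32) = 0.06837
  −0.06·ln(0.09) = 0.14448
H(P,Q) = 2.1590 nats.

2.1590 nats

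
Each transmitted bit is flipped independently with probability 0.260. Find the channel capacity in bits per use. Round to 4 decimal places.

Binary symmetric channel: C = 1 − h₂(ε) where h₂ is the binary entropy function.
h₂(0.260) = −0.260·log₂0.260 − 0.740·log₂0.740 = 0.8267.
C = 1 − 0.8267 = 0.1733 bits per channel use.

0.1733 bits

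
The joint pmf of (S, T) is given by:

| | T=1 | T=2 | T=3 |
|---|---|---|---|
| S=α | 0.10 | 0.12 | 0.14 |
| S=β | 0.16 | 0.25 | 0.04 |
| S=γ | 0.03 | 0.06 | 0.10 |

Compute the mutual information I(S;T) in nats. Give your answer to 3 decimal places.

0.088 nats

Marginals: p(S) = (0.3600, 0.4500, 0.1900), p(T) = (0.2900, 0.4300, 0.2800).
I(S;T) = Σ p(x,y)·ln[p(x,y)/(p(x)p(y))].
  (α,1): 0.10·ln(0.9579) = -0.0043
  (α,2): 0.12·ln(0.7752) = -0.0306
  (α,3): 0.14·ln(1.3889) = 0.0460
  (β,1): 0.16·ln(1.2261) = 0.0326
  (β,2): 0.25·ln(1.2920) = 0.0640
  (β,3): 0.04·ln(0.3175) = -0.0459
  (γ,1): 0.03·ln(0.5445) = -0.0182
  (γ,2): 0.06·ln(0.7344) = -0.0185
  (γ,3): 0.10·ln(1.8797) = 0.0631
Sum = 0.088 nats.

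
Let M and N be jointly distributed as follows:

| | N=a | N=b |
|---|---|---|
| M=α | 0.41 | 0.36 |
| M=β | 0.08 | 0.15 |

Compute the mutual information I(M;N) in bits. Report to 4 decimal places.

Marginals: p(M) = (0.7700, 0.2300), p(N) = (0.4900, 0.5100).
I(M;N) = Σ p(x,y)·log₂[p(x,y)/(p(x)p(y))].
  (α,a): 0.41·log₂(1.0867) = 0.04916
  (α,b): 0.36·log₂(0.9167) = -0.04516
  (β,a): 0.08·log₂(0.7098) = -0.03955
  (β,b): 0.15·log₂(1.2788) = 0.05321
Sum = 0.0177 bits.

0.0177 bits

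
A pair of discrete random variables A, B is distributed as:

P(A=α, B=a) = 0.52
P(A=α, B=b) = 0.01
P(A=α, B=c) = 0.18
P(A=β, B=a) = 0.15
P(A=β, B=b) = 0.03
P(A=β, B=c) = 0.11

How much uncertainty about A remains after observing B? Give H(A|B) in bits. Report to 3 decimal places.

Marginals: p(A) = (0.7100, 0.2900), p(B) = (0.6700, 0.0400, 0.2900).
H(A|B) = Σ p(B) · H(A|B=·).
  B=a: p=0.6700, H(A|B=a) = 0.7672
  B=b: p=0.0400, H(A|B=b) = 0.8113
  B=c: p=0.2900, H(A|B=c) = 0.9576
Weighted sum = 0.824 bits.

0.824 bits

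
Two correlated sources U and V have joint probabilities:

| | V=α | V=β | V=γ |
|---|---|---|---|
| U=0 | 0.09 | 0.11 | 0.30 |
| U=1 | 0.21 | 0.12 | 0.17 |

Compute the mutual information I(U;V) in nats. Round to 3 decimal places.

0.043 nats

Marginals: p(U) = (0.5000, 0.5000), p(V) = (0.3000, 0.2300, 0.4700).
I(U;V) = Σ p(x,y)·ln[p(x,y)/(p(x)p(y))].
  (0,α): 0.09·ln(0.6000) = -0.0460
  (0,β): 0.11·ln(0.9565) = -0.0049
  (0,γ): 0.30·ln(1.2766) = 0.0733
  (1,α): 0.21·ln(1.4000) = 0.0707
  (1,β): 0.12·ln(1.0435) = 0.0051
  (1,γ): 0.17·ln(0.7234) = -0.0550
Sum = 0.043 nats.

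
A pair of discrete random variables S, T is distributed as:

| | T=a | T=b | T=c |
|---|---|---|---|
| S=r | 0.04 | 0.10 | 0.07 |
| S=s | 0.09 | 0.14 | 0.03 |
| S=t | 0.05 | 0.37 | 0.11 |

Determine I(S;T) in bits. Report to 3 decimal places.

0.072 bits

Marginals: p(S) = (0.2100, 0.2600, 0.5300), p(T) = (0.1800, 0.6100, 0.2100).
I(S;T) = H(S) + H(T) − H(S,T).
H(S) = 1.4636, H(T) = 1.3531, H(S,T) = 2.7451.
I(S;T) = 1.4636 + 1.3531 − 2.7451 = 0.072 bits.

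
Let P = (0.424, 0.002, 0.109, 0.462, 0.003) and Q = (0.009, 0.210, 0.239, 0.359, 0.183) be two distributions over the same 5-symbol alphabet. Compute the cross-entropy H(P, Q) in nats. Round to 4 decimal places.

H(P,Q) = −Σ p·ln q.
  −0.424·ln(0.009) = 1.99727
  −0.002·ln(0.210) = 0.00312
  −0.109·ln(0.239) = 0.15601
  −0.462·ln(0.359) = 0.47329
  −0.003·ln(0.183) = 0.00509
H(P,Q) = 2.6348 nats.

2.6348 nats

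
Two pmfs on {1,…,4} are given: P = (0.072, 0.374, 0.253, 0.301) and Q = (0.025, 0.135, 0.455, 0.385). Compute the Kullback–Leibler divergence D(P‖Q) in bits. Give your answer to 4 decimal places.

0.3386 bits

D(P‖Q) = Σ p·log₂(p/q).
  0.072·log₂(0.072/0.025) = 0.10988
  0.374·log₂(0.374/0.135) = 0.54981
  0.253·log₂(0.253/0.455) = -0.21422
  0.301·log₂(0.301/0.385) = -0.10688
D(P‖Q) = 0.3386 bits.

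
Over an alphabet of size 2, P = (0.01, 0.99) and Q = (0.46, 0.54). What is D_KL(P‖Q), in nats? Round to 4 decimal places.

D(P‖Q) = Σ p·ln(p/q).
  0.01·ln(0.01/0.46) = -0.03829
  0.99·ln(0.99/0.54) = 0.60007
D(P‖Q) = 0.5618 nats.

0.5618 nats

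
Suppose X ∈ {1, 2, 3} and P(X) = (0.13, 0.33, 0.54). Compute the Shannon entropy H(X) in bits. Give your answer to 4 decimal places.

H(X) = −Σ p·log₂ p.
  −(0.13)·log₂(0.13) = 0.38264
  −(0.33)·log₂(0.33) = 0.52782
  −(0.54)·log₂(0.54) = 0.48004
Sum: 0.38264 + 0.52782 + 0.48004 = 1.3905 bits.

1.3905 bits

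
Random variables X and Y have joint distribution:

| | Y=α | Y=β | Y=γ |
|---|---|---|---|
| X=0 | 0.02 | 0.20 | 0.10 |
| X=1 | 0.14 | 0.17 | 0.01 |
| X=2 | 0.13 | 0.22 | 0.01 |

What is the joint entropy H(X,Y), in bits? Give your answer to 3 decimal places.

2.737 bits

H(X,Y) = −Σ p(x,y)·log₂ p(x,y) over all 9 cells.
  cell (0,α): −0.02·log₂0.02 = 0.1129
  cell (0,β): −0.20·log₂0.20 = 0.4644
  cell (0,γ): −0.10·log₂0.10 = 0.3322
  cell (1,α): −0.14·log₂0.14 = 0.3971
  cell (1,β): −0.17·log₂0.17 = 0.4346
  cell (1,γ): −0.01·log₂0.01 = 0.0664
  cell (2,α): −0.13·log₂0.13 = 0.3826
  cell (2,β): −0.22·log₂0.22 = 0.4806
  cell (2,γ): −0.01·log₂0.01 = 0.0664
Sum = 2.737 bits.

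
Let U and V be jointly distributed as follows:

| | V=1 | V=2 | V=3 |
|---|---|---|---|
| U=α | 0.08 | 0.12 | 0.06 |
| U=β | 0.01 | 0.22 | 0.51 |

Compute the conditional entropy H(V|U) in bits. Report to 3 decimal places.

1.118 bits

Marginals: p(U) = (0.2600, 0.7400), p(V) = (0.0900, 0.3400, 0.5700).
H(V|U) = Σ p(U) · H(V|U=·).
  U=α: p=0.2600, H(V|U=α) = 1.5262
  U=β: p=0.7400, H(V|U=β) = 0.9743
Weighted sum = 1.118 bits.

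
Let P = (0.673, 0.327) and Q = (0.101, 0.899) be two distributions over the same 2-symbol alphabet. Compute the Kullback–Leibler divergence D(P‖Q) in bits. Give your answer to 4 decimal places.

1.3644 bits

D(P‖Q) = Σ p·log₂(p/q).
  0.673·log₂(0.673/0.101) = 1.84150
  0.327·log₂(0.327/0.899) = -0.47710
D(P‖Q) = 1.3644 bits.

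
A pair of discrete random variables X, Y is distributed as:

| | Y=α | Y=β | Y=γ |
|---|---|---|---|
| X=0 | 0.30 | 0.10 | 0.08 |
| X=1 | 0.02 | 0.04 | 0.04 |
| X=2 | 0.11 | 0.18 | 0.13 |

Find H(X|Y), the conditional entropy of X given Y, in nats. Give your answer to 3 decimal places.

0.872 nats

Chain rule: H(X|Y) = H(X,Y) − H(Y).
Marginals: p(X) = (0.4800, 0.1000, 0.4200), p(Y) = (0.4300, 0.3200, 0.2500).
H(X,Y) = 1.9460 nats; H(Y) = 1.0741 nats.
H(X|Y) = 1.9460 − 1.0741 = 0.872 nats.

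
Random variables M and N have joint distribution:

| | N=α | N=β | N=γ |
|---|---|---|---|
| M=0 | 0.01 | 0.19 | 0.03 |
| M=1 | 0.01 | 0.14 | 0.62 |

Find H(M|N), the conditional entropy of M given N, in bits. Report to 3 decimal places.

0.520 bits

Chain rule: H(M|N) = H(M,N) − H(N).
Marginals: p(M) = (0.2300, 0.7700), p(N) = (0.0200, 0.3300, 0.6500).
H(M,N) = 1.5646 bits; H(N) = 1.0447 bits.
H(M|N) = 1.5646 − 1.0447 = 0.520 bits.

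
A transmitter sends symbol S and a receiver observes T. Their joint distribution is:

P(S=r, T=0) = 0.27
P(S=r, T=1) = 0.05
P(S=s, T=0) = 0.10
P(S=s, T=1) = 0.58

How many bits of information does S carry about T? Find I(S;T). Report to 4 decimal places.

Marginals: p(S) = (0.3200, 0.6800), p(T) = (0.3700, 0.6300).
I(S;T) = Σ p(x,y)·log₂[p(x,y)/(p(x)p(y))].
  (r,0): 0.27·log₂(2.2804) = 0.32111
  (r,1): 0.05·log₂(0.2480) = -0.10057
  (s,0): 0.10·log₂(0.3975) = -0.13311
  (s,1): 0.58·log₂(1.3539) = 0.25351
Sum = 0.3409 bits.

0.3409 bits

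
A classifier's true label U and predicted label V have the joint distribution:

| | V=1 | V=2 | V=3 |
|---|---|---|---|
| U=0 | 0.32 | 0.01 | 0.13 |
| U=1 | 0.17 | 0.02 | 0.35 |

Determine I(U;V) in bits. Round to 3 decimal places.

0.107 bits

Marginals: p(U) = (0.4600, 0.5400), p(V) = (0.4900, 0.0300, 0.4800).
I(U;V) = H(U) + H(V) − H(U,V).
H(U) = 0.9954, H(V) = 1.1643, H(U,V) = 2.0527.
I(U;V) = 0.9954 + 1.1643 − 2.0527 = 0.107 bits.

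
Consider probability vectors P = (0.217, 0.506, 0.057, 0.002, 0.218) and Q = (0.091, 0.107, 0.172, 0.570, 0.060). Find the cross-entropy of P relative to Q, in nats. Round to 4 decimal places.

2.3658 nats

H(P,Q) = −Σ p·ln q.
  −0.217·ln(0.091) = 0.52013
  −0.506·ln(0.107) = 1.13087
  −0.057·ln(0.172) = 0.10033
  −0.002·ln(0.570) = 0.00112
  −0.218·ln(0.060) = 0.61332
H(P,Q) = 2.3658 nats.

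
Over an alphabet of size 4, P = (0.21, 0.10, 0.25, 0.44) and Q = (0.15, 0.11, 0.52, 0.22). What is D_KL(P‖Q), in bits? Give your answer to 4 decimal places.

D(P‖Q) = Σ p·log₂(p/q).
  0.21·log₂(0.21/0.15) = 0.10194
  0.10·log₂(0.10/0.11) = -0.01375
  0.25·log₂(0.25/0.52) = -0.26415
  0.44·log₂(0.44/0.22) = 0.44000
D(P‖Q) = 0.2640 bits.

0.2640 bits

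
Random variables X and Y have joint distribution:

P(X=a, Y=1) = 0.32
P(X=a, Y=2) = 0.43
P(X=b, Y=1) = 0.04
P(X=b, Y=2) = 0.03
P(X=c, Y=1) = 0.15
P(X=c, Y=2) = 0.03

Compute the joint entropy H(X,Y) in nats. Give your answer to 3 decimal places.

1.351 nats

H(X,Y) = −Σ p(x,y)·ln p(x,y) over all 6 cells.
  cell (a,1): −0.32·ln0.32 = 0.3646
  cell (a,2): −0.43·ln0.43 = 0.3629
  cell (b,1): −0.04·ln0.04 = 0.1288
  cell (b,2): −0.03·ln0.03 = 0.1052
  cell (c,1): −0.15·ln0.15 = 0.2846
  cell (c,2): −0.03·ln0.03 = 0.1052
Sum = 1.351 nats.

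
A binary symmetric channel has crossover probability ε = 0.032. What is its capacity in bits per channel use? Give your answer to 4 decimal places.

Binary symmetric channel: C = 1 − h₂(ε) where h₂ is the binary entropy function.
h₂(0.032) = −0.032·log₂0.032 − 0.968·log₂0.968 = 0.2043.
C = 1 − 0.2043 = 0.7957 bits per channel use.

0.7957 bits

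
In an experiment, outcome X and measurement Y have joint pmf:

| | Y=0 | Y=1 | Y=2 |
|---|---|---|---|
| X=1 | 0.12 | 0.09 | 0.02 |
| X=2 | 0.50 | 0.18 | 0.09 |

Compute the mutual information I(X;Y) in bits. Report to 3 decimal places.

Marginals: p(X) = (0.2300, 0.7700), p(Y) = (0.6200, 0.2700, 0.1100).
I(X;Y) = Σ p(x,y)·log₂[p(x,y)/(p(x)p(y))].
  (1,0): 0.12·log₂(0.8415) = -0.0299
  (1,1): 0.09·log₂(1.4493) = 0.0482
  (1,2): 0.02·log₂(0.7905) = -0.0068
  (2,0): 0.50·log₂(1.0473) = 0.0334
  (2,1): 0.18·log₂(0.8658) = -0.0374
  (2,2): 0.09·log₂(1.0626) = 0.0079
Sum = 0.015 bits.

0.015 bits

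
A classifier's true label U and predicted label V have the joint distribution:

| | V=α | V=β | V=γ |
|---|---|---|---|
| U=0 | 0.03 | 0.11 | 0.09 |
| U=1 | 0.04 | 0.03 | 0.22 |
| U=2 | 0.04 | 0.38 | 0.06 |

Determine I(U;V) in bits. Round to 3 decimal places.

Marginals: p(U) = (0.2300, 0.2900, 0.4800), p(V) = (0.1100, 0.5200, 0.3700).
I(U;V) = H(U) + H(V) − H(U,V).
H(U) = 1.5138, H(V) = 1.3716, H(U,V) = 2.5925.
I(U;V) = 1.5138 + 1.3716 − 2.5925 = 0.293 bits.

0.293 bits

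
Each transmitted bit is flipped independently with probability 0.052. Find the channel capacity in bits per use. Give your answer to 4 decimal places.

0.7052 bits

Binary symmetric channel: C = 1 − h₂(ε) where h₂ is the binary entropy function.
h₂(0.052) = −0.052·log₂0.052 − 0.948·log₂0.948 = 0.2948.
C = 1 − 0.2948 = 0.7052 bits per channel use.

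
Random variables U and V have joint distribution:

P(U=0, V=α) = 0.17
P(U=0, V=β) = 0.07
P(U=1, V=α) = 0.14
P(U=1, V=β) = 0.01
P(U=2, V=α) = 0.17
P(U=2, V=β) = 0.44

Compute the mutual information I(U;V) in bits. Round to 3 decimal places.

Marginals: p(U) = (0.2400, 0.1500, 0.6100), p(V) = (0.4800, 0.5200).
I(U;V) = H(U) + H(V) − H(U,V).
H(U) = 1.3397, H(V) = 0.9988, H(U,V) = 2.1224.
I(U;V) = 1.3397 + 0.9988 − 2.1224 = 0.216 bits.

0.216 bits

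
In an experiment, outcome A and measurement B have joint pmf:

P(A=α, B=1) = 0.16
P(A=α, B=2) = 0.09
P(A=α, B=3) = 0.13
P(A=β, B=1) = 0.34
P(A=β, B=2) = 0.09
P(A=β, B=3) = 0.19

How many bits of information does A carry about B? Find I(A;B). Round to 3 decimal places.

Marginals: p(A) = (0.3800, 0.6200), p(B) = (0.5000, 0.1800, 0.3200).
I(A;B) = H(A) + H(B) − H(A,B).
H(A) = 0.9580, H(B) = 1.4713, H(A,B) = 2.4154.
I(A;B) = 0.9580 + 1.4713 − 2.4154 = 0.014 bits.

0.014 bits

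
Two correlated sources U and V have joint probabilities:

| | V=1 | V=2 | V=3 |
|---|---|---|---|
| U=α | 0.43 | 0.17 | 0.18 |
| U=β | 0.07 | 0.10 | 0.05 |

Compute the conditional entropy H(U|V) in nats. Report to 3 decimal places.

Marginals: p(U) = (0.7800, 0.2200), p(V) = (0.5000, 0.2700, 0.2300).
H(U|V) = Σ p(V) · H(U|V=·).
  V=1: p=0.5000, H(U|V=1) = 0.4050
  V=2: p=0.2700, H(U|V=2) = 0.6592
  V=3: p=0.2300, H(U|V=3) = 0.5236
Weighted sum = 0.501 nats.

0.501 nats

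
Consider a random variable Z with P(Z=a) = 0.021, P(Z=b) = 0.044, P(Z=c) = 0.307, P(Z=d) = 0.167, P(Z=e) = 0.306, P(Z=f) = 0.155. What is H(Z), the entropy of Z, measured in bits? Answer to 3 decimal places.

2.209 bits

H(Z) = −Σ p·log₂ p.
  −(0.021)·log₂(0.021) = 0.1170
  −(0.044)·log₂(0.044) = 0.1983
  −(0.307)·log₂(0.307) = 0.5230
  −(0.167)·log₂(0.167) = 0.4312
  −(0.306)·log₂(0.306) = 0.5228
  −(0.155)·log₂(0.155) = 0.4169
Sum: 0.1170 + 0.1983 + 0.5230 + 0.4312 + 0.5228 + 0.4169 = 2.209 bits.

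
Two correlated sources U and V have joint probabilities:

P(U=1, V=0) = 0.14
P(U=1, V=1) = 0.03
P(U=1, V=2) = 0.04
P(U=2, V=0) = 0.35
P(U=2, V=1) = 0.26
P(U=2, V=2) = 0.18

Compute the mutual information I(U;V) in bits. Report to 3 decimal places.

0.029 bits

Marginals: p(U) = (0.2100, 0.7900), p(V) = (0.4900, 0.2900, 0.2200).
I(U;V) = H(U) + H(V) − H(U,V).
H(U) = 0.7415, H(V) = 1.5028, H(U,V) = 2.2153.
I(U;V) = 0.7415 + 1.5028 − 2.2153 = 0.029 bits.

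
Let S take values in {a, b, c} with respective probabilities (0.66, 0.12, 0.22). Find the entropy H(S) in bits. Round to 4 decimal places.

H(S) = −Σ p·log₂ p.
  −(0.66)·log₂(0.66) = 0.39564
  −(0.12)·log₂(0.12) = 0.36707
  −(0.22)·log₂(0.22) = 0.48057
Sum: 0.39564 + 0.36707 + 0.48057 = 1.2433 bits.

1.2433 bits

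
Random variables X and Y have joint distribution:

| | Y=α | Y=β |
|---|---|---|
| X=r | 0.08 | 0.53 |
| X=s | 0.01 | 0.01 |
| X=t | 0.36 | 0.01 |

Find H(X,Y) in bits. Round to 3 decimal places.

H(X,Y) = −Σ p(x,y)·log₂ p(x,y) over all 6 cells.
  cell (r,α): −0.08·log₂0.08 = 0.2915
  cell (r,β): −0.53·log₂0.53 = 0.4854
  cell (s,α): −0.01·log₂0.01 = 0.0664
  cell (s,β): −0.01·log₂0.01 = 0.0664
  cell (t,α): −0.36·log₂0.36 = 0.5306
  cell (t,β): −0.01·log₂0.01 = 0.0664
Sum = 1.507 bits.

1.507 bits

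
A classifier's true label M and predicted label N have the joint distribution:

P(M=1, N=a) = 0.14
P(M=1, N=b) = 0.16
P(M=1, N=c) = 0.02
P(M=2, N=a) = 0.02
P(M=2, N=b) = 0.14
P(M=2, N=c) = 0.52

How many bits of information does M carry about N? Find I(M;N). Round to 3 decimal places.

0.395 bits

Marginals: p(M) = (0.3200, 0.6800), p(N) = (0.1600, 0.3000, 0.5400).
I(M;N) = Σ p(x,y)·log₂[p(x,y)/(p(x)p(y))].
  (1,a): 0.14·log₂(2.7344) = 0.2032
  (1,b): 0.16·log₂(1.6667) = 0.1179
  (1,c): 0.02·log₂(0.1157) = -0.0622
  (2,a): 0.02·log₂(0.1838) = -0.0489
  (2,b): 0.14·log₂(0.6863) = -0.0760
  (2,c): 0.52·log₂(1.4161) = 0.2610
Sum = 0.395 bits.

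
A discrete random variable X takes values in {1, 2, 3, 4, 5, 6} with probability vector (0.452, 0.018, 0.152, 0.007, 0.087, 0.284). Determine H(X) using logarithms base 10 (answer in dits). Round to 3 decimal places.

0.574 dits

H(X) = −Σ p·log₁₀ p.
  −(0.452)·log₁₀(0.452) = 0.1559
  −(0.018)·log₁₀(0.018) = 0.0314
  −(0.152)·log₁₀(0.152) = 0.1244
  −(0.007)·log₁₀(0.007) = 0.0151
  −(0.087)·log₁₀(0.087) = 0.0923
  −(0.284)·log₁₀(0.284) = 0.1553
Sum: 0.1559 + 0.0314 + 0.1244 + 0.0151 + 0.0923 + 0.1553 = 0.574 dits.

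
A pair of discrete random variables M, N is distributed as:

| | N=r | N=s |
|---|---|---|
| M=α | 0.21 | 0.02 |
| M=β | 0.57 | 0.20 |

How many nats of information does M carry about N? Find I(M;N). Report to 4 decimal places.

0.0179 nats

Marginals: p(M) = (0.2300, 0.7700), p(N) = (0.7800, 0.2200).
I(M;N) = Σ p(x,y)·ln[p(x,y)/(p(x)p(y))].
  (α,r): 0.21·ln(1.1706) = 0.03307
  (α,s): 0.02·ln(0.3953) = -0.01856
  (β,r): 0.57·ln(0.9491) = -0.02981
  (β,s): 0.20·ln(1.1806) = 0.03321
Sum = 0.0179 nats.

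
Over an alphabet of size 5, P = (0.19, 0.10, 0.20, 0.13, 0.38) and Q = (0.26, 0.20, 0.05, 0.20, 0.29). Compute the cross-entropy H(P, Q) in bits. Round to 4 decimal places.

2.4463 bits

H(P,Q) = −Σ p·log₂ q.
  −0.19·log₂(0.26) = 0.36925
  −0.10·log₂(0.20) = 0.23219
  −0.20·log₂(0.05) = 0.86439
  −0.13·log₂(0.20) = 0.30185
  −0.38·log₂(0.29) = 0.67863
H(P,Q) = 2.4463 bits.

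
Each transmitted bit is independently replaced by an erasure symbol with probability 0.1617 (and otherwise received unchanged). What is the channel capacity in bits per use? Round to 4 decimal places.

0.8383 bits

Binary erasure channel: capacity C = 1 − ε.
C = 1 − 0.1617 = 0.8383 bits per channel use.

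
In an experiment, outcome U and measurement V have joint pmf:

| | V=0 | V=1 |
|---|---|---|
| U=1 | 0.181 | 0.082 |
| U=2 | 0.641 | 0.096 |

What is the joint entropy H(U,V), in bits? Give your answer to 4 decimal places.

1.4780 bits

H(U,V) = −Σ p(x,y)·log₂ p(x,y) over all 4 cells.
  cell (1,0): −0.181·log₂0.181 = 0.44633
  cell (1,1): −0.082·log₂0.082 = 0.29588
  cell (2,0): −0.641·log₂0.641 = 0.41127
  cell (2,1): −0.096·log₂0.096 = 0.32456
Sum = 1.4780 bits.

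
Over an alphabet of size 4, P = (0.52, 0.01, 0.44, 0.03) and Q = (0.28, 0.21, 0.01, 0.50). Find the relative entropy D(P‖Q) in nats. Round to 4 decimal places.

1.8721 nats

D(P‖Q) = Σ p·ln(p/q).
  0.52·ln(0.52/0.28) = 0.32190
  0.01·ln(0.01/0.21) = -0.03045
  0.44·ln(0.44/0.01) = 1.66504
  0.03·ln(0.03/0.50) = -0.08440
D(P‖Q) = 1.8721 nats.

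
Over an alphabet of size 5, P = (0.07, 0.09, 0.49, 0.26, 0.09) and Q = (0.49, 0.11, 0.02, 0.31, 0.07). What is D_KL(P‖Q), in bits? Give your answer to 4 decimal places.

2.0053 bits

D(P‖Q) = Σ p·log₂(p/q).
  0.07·log₂(0.07/0.49) = -0.19651
  0.09·log₂(0.09/0.11) = -0.02606
  0.49·log₂(0.49/0.02) = 2.26121
  0.26·log₂(0.26/0.31) = -0.06598
  0.09·log₂(0.09/0.07) = 0.03263
D(P‖Q) = 2.0053 bits.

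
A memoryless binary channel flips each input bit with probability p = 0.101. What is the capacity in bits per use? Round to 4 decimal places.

0.5278 bits

Binary symmetric channel: C = 1 − h₂(ε) where h₂ is the binary entropy function.
h₂(0.101) = −0.101·log₂0.101 − 0.899·log₂0.899 = 0.4722.
C = 1 − 0.4722 = 0.5278 bits per channel use.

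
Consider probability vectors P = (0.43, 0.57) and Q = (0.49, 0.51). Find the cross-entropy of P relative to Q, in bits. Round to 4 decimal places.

H(P,Q) = −Σ p·log₂ q.
  −0.43·log₂(0.49) = 0.44253
  −0.57·log₂(0.51) = 0.55372
H(P,Q) = 0.9962 bits.

0.9962 bits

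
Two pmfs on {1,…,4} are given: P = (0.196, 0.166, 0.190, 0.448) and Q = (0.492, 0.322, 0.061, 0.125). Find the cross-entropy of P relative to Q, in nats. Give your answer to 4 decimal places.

H(P,Q) = −Σ p·ln q.
  −0.196·ln(0.492) = 0.13902
  −0.166·ln(0.322) = 0.18811
  −0.190·ln(0.061) = 0.53141
  −0.448·ln(0.125) = 0.93159
H(P,Q) = 1.7901 nats.

1.7901 nats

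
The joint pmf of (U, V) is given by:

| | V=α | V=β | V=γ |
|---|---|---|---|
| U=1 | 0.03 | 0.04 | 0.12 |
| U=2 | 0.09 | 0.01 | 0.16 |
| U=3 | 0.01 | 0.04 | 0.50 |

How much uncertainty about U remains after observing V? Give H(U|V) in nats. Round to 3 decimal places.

Chain rule: H(U|V) = H(U,V) − H(V).
Marginals: p(U) = (0.1900, 0.2600, 0.5500), p(V) = (0.1300, 0.0900, 0.7800).
H(U,V) = 1.5657 nats; H(V) = 0.6757 nats.
H(U|V) = 1.5657 − 0.6757 = 0.890 nats.

0.890 nats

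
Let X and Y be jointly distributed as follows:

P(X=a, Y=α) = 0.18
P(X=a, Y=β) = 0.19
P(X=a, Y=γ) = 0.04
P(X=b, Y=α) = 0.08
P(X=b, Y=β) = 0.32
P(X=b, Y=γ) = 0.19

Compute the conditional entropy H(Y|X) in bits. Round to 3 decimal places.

1.383 bits

Chain rule: H(Y|X) = H(X,Y) − H(X).
Marginals: p(X) = (0.4100, 0.5900), p(Y) = (0.2600, 0.5100, 0.2300).
H(X,Y) = 2.3591 bits; H(X) = 0.9765 bits.
H(Y|X) = 2.3591 − 0.9765 = 1.383 bits.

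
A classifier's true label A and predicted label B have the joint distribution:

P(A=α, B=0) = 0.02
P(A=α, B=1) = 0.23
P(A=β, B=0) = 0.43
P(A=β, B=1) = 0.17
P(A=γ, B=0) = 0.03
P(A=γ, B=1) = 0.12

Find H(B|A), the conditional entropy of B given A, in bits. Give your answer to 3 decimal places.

0.725 bits

Chain rule: H(B|A) = H(A,B) − H(A).
Marginals: p(A) = (0.2500, 0.6000, 0.1500), p(B) = (0.4800, 0.5200).
H(A,B) = 2.0775 bits; H(A) = 1.3527 bits.
H(B|A) = 2.0775 − 1.3527 = 0.725 bits.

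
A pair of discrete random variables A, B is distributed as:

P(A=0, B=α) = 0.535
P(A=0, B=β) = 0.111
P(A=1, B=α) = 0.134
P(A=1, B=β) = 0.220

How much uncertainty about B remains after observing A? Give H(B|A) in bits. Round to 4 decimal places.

0.7663 bits

Chain rule: H(B|A) = H(A,B) − H(A).
Marginals: p(A) = (0.6460, 0.3540), p(B) = (0.6690, 0.3310).
H(A,B) = 1.7039 bits; H(A) = 0.9376 bits.
H(B|A) = 1.7039 − 0.9376 = 0.7663 bits.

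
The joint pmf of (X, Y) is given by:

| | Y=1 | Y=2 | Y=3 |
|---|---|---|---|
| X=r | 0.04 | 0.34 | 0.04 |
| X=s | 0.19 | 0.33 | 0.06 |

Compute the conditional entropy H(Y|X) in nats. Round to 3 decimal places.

0.794 nats

Marginals: p(X) = (0.4200, 0.5800), p(Y) = (0.2300, 0.6700, 0.1000).
H(Y|X) = Σ p(X) · H(Y|X=·).
  X=r: p=0.4200, H(Y|X=r) = 0.6189
  X=s: p=0.5800, H(Y|X=s) = 0.9211
Weighted sum = 0.794 nats.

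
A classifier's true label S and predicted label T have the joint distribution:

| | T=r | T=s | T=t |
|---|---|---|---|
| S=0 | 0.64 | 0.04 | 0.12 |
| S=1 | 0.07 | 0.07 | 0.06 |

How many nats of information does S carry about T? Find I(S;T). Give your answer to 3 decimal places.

Marginals: p(S) = (0.8000, 0.2000), p(T) = (0.7100, 0.1100, 0.1800).
I(S;T) = Σ p(x,y)·ln[p(x,y)/(p(x)p(y))].
  (0,r): 0.64·ln(1.1268) = 0.0764
  (0,s): 0.04·ln(0.4545) = -0.0315
  (0,t): 0.12·ln(0.8333) = -0.0219
  (1,r): 0.07·ln(0.4930) = -0.0495
  (1,s): 0.07·ln(3.1818) = 0.0810
  (1,t): 0.06·ln(1.6667) = 0.0306
Sum = 0.085 nats.

0.085 nats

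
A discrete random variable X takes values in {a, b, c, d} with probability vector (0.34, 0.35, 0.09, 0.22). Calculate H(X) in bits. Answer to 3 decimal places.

H(X) = −Σ p·log₂ p.
  −(0.34)·log₂(0.34) = 0.5292
  −(0.35)·log₂(0.35) = 0.5301
  −(0.09)·log₂(0.09) = 0.3127
  −(0.22)·log₂(0.22) = 0.4806
Sum: 0.5292 + 0.5301 + 0.3127 + 0.4806 = 1.853 bits.

1.853 bits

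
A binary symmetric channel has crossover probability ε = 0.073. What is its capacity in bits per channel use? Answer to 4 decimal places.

Binary symmetric channel: C = 1 − h₂(ε) where h₂ is the binary entropy function.
h₂(0.073) = −0.073·log₂0.073 − 0.927·log₂0.927 = 0.3770.
C = 1 − 0.3770 = 0.6230 bits per channel use.

0.6230 bits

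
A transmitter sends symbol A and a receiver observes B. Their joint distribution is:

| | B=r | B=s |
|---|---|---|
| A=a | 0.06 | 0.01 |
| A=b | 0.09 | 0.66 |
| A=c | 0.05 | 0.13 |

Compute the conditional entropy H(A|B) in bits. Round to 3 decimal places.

0.895 bits

Chain rule: H(A|B) = H(A,B) − H(B).
Marginals: p(A) = (0.0700, 0.7500, 0.1800), p(B) = (0.2000, 0.8000).
H(A,B) = 1.6170 bits; H(B) = 0.7219 bits.
H(A|B) = 1.6170 − 0.7219 = 0.895 bits.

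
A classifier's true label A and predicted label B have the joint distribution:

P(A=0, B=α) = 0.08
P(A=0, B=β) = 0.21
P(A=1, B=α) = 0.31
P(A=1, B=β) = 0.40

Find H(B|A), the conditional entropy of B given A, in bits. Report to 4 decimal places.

Marginals: p(A) = (0.2900, 0.7100), p(B) = (0.3900, 0.6100).
H(B|A) = Σ p(A) · H(B|A=·).
  A=0: p=0.2900, H(B|A=0) = 0.8498
  A=1: p=0.7100, H(B|A=1) = 0.9884
Weighted sum = 0.9482 bits.

0.9482 bits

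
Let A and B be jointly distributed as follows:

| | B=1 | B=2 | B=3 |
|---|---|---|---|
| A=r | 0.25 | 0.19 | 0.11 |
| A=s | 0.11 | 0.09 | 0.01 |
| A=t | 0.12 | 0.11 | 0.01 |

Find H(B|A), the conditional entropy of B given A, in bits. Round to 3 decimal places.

1.377 bits

Chain rule: H(B|A) = H(A,B) − H(A).
Marginals: p(A) = (0.5500, 0.2100, 0.2400), p(B) = (0.4800, 0.3900, 0.1300).
H(A,B) = 2.8187 bits; H(A) = 1.4413 bits.
H(B|A) = 2.8187 − 1.4413 = 1.377 bits.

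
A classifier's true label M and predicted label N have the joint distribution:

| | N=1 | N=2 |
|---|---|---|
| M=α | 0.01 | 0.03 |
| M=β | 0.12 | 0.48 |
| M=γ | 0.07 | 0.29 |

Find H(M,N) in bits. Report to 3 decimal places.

H(M,N) = −Σ p(x,y)·log₂ p(x,y) over all 6 cells.
  cell (α,1): −0.01·log₂0.01 = 0.0664
  cell (α,2): −0.03·log₂0.03 = 0.1518
  cell (β,1): −0.12·log₂0.12 = 0.3671
  cell (β,2): −0.48·log₂0.48 = 0.5083
  cell (γ,1): −0.07·log₂0.07 = 0.2686
  cell (γ,2): −0.29·log₂0.29 = 0.5179
Sum = 1.880 bits.

1.880 bits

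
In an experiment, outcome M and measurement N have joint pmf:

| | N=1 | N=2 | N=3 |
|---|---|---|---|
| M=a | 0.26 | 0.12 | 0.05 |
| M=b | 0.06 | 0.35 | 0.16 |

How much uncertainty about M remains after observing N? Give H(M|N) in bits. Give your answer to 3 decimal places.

0.774 bits

Chain rule: H(M|N) = H(M,N) − H(N).
Marginals: p(M) = (0.4300, 0.5700), p(N) = (0.3200, 0.4700, 0.2100).
H(M,N) = 2.2851 bits; H(N) = 1.5108 bits.
H(M|N) = 2.2851 − 1.5108 = 0.774 bits.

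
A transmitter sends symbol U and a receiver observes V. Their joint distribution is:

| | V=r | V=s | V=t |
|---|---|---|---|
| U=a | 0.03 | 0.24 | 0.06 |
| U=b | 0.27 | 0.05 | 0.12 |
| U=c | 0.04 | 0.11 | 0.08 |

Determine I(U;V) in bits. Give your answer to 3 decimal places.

0.290 bits

Marginals: p(U) = (0.3300, 0.4400, 0.2300), p(V) = (0.3400, 0.4000, 0.2600).
I(U;V) = H(U) + H(V) − H(U,V).
H(U) = 1.5366, H(V) = 1.5632, H(U,V) = 2.8102.
I(U;V) = 1.5366 + 1.5632 − 2.8102 = 0.290 bits.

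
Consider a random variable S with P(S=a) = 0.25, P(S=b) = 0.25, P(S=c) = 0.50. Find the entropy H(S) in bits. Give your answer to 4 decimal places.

1.5000 bits

H(S) = −Σ p·log₂ p.
  −(0.25)·log₂(0.25) = 0.50000
  −(0.25)·log₂(0.25) = 0.50000
  −(0.50)·log₂(0.50) = 0.50000
Sum: 0.50000 + 0.50000 + 0.50000 = 1.5000 bits.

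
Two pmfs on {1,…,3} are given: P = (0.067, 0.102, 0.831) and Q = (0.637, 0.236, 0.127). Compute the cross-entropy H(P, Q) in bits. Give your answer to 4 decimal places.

2.7300 bits

H(P,Q) = −Σ p·log₂ q.
  −0.067·log₂(0.637) = 0.04359
  −0.102·log₂(0.236) = 0.21248
  −0.831·log₂(0.127) = 2.47397
H(P,Q) = 2.7300 bits.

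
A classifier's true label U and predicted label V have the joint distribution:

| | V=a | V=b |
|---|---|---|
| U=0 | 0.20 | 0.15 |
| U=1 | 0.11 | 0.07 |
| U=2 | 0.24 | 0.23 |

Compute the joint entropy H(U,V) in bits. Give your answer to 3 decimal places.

H(U,V) = −Σ p(x,y)·log₂ p(x,y) over all 6 cells.
  cell (0,a): −0.20·log₂0.20 = 0.4644
  cell (0,b): −0.15·log₂0.15 = 0.4105
  cell (1,a): −0.11·log₂0.11 = 0.3503
  cell (1,b): −0.07·log₂0.07 = 0.2686
  cell (2,a): −0.24·log₂0.24 = 0.4941
  cell (2,b): −0.23·log₂0.23 = 0.4877
Sum = 2.476 bits.

2.476 bits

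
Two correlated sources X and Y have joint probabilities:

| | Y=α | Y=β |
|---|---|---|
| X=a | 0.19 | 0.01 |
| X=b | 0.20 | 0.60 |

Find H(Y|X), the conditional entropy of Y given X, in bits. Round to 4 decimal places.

0.7063 bits

Marginals: p(X) = (0.2000, 0.8000), p(Y) = (0.3900, 0.6100).
H(Y|X) = Σ p(X) · H(Y|X=·).
  X=a: p=0.2000, H(Y|X=a) = 0.2864
  X=b: p=0.8000, H(Y|X=b) = 0.8113
Weighted sum = 0.7063 bits.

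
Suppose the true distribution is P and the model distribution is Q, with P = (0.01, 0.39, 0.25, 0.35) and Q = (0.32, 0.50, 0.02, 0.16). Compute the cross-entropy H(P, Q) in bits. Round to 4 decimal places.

H(P,Q) = −Σ p·log₂ q.
  −0.01·log₂(0.32) = 0.01644
  −0.39·log₂(0.50) = 0.39000
  −0.25·log₂(0.02) = 1.41096
  −0.35·log₂(0.16) = 0.92535
H(P,Q) = 2.7428 bits.

2.7428 bits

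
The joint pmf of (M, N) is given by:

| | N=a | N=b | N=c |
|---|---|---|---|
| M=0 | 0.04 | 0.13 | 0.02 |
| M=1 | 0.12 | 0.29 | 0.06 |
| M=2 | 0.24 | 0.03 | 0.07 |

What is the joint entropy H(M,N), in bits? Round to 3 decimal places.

H(M,N) = −Σ p(x,y)·log₂ p(x,y) over all 9 cells.
  cell (0,a): −0.04·log₂0.04 = 0.1858
  cell (0,b): −0.13·log₂0.13 = 0.3826
  cell (0,c): −0.02·log₂0.02 = 0.1129
  cell (1,a): −0.12·log₂0.12 = 0.3671
  cell (1,b): −0.29·log₂0.29 = 0.5179
  cell (1,c): −0.06·log₂0.06 = 0.2435
  cell (2,a): −0.24·log₂0.24 = 0.4941
  cell (2,b): −0.03·log₂0.03 = 0.1518
  cell (2,c): −0.07·log₂0.07 = 0.2686
Sum = 2.724 bits.

2.724 bits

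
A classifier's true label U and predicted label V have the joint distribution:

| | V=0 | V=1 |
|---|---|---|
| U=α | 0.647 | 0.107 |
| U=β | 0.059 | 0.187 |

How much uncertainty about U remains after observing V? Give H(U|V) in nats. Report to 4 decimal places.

Marginals: p(U) = (0.7540, 0.2460), p(V) = (0.7060, 0.2940).
H(U|V) = Σ p(V) · H(U|V=·).
  V=0: p=0.7060, H(U|V=0) = 0.2874
  V=1: p=0.2940, H(U|V=1) = 0.6557
Weighted sum = 0.3957 nats.

0.3957 nats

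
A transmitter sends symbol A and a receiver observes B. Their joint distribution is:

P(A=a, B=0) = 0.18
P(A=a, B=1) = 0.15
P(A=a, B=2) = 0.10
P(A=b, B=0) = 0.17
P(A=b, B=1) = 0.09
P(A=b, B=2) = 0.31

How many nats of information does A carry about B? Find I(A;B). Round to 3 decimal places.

0.054 nats

Marginals: p(A) = (0.4300, 0.5700), p(B) = (0.3500, 0.2400, 0.4100).
I(A;B) = H(A) + H(B) − H(A,B).
H(A) = 0.6833, H(B) = 1.0755, H(A,B) = 1.7045.
I(A;B) = 0.6833 + 1.0755 − 1.7045 = 0.054 nats.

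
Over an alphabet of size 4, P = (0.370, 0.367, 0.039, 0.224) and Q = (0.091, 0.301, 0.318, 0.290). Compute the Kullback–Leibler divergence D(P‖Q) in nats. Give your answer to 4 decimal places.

0.4521 nats

D(P‖Q) = Σ p·ln(p/q).
  0.370·ln(0.370/0.091) = 0.51898
  0.367·ln(0.367/0.301) = 0.07276
  0.039·ln(0.039/0.318) = -0.08184
  0.224·ln(0.224/0.290) = -0.05784
D(P‖Q) = 0.4521 nats.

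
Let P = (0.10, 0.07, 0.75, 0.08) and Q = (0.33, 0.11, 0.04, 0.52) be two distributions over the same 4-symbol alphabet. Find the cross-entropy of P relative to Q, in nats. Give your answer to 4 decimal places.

H(P,Q) = −Σ p·ln q.
  −0.10·ln(0.33) = 0.11087
  −0.07·ln(0.11) = 0.15451
  −0.75·ln(0.04) = 2.41416
  −0.08·ln(0.52) = 0.05231
H(P,Q) = 2.7318 nats.

2.7318 nats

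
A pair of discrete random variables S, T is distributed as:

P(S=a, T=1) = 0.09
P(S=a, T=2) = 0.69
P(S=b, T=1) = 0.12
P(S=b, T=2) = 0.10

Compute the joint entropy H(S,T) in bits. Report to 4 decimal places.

H(S,T) = −Σ p(x,y)·log₂ p(x,y) over all 4 cells.
  cell (a,1): −0.09·log₂0.09 = 0.31265
  cell (a,2): −0.69·log₂0.69 = 0.36938
  cell (b,1): −0.12·log₂0.12 = 0.36707
  cell (b,2): −0.10·log₂0.10 = 0.33219
Sum = 1.3813 bits.

1.3813 bits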